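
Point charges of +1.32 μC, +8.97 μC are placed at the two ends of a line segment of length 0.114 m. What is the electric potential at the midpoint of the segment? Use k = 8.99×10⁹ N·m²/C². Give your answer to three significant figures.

The total potential is the scalar sum of each charge's contribution, V = Σ kqᵢ/rᵢ.
Each charge is 0.0570 m from the midpoint.
V = k[(1.32×10⁻⁶)/(0.0570) + (8.97×10⁻⁶)/(0.0570)] = 1.62×10⁶ V.

1.62×10⁶ V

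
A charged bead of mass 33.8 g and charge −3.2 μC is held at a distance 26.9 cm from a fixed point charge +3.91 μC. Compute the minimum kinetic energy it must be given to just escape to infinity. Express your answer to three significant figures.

0.418 J

To just escape, total mechanical energy must reach zero at infinity: ½mv²_min + U = 0, so ½mv²_min = −U = |kQq|/r.
|U| = |kQq|/r = (8.99×10⁹ N·m²/C²)(3.91×10⁻⁶)(3.20×10⁻⁶)/(0.269) = 0.418 J.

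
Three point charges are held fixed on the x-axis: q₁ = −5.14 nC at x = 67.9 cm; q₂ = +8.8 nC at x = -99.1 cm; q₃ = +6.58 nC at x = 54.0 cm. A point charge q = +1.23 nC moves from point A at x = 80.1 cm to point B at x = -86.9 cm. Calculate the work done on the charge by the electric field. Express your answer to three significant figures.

The work done by the electric force is W_field = −ΔU = −q(V_B − V_A) = q(V_A − V_B).
At A: distances to the source charges are 0.122 m, 1.79 m, 0.261 m; V_A = Σ kqᵢ/rᵢ = -108 V.
At B: distances to the source charges are 1.55 m, 0.122 m, 1.41 m; V_B = Σ kqᵢ/rᵢ = 661 V.
ΔV = V_B − V_A = 769 V.
W_field = −qΔV = −(1.23×10⁻⁹ C)(769 V) = -9.45×10⁻⁷ J.

-9.45×10⁻⁷ J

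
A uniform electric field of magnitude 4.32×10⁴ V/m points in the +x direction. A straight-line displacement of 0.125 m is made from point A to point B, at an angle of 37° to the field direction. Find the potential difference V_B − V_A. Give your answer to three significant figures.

Only the component of displacement along E changes the potential: ΔV = −E·d·cosθ.
ΔV = −(4.32×10⁴ V/m)(0.125 m)cos37° = -4310 V.

-4310 V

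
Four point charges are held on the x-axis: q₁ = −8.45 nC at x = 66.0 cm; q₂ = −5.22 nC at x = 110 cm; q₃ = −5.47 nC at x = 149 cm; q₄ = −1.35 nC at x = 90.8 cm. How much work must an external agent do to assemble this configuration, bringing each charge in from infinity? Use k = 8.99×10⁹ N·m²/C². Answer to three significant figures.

2.92×10⁻⁶ J

The assembly work is the sum of pairwise potential energies, U = Σ_{i<j} kqᵢqⱼ/rᵢⱼ.
Pair separations: r₁₂ = 0.440 m, r₁₃ = 0.830 m, r₁₄ = 0.248 m, r₂₃ = 0.390 m, r₂₄ = 0.192 m, r₃₄ = 0.582 m.
Summing all 6 pair terms gives U = 2.92×10⁻⁶ J.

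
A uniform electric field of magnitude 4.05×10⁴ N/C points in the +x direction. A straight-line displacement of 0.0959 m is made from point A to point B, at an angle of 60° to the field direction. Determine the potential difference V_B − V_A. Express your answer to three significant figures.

-1940 V

Only the component of displacement along E changes the potential: ΔV = −E·d·cosθ.
ΔV = −(4.05×10⁴ V/m)(0.0959 m)cos60° = -1940 V.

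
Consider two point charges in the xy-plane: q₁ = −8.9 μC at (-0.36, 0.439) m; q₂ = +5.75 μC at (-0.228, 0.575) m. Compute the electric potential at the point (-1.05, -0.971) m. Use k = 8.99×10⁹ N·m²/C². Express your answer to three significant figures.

The total potential is the scalar sum of each charge's contribution, V = Σ kqᵢ/rᵢ.
Distances from the field point to each charge: r₁ = 1.57 m, r₂ = 1.75 m.
V = k[(-8.90×10⁻⁶)/(1.57) + (5.75×10⁻⁶)/(1.75)] = -2.14×10⁴ V.

-2.14×10⁴ V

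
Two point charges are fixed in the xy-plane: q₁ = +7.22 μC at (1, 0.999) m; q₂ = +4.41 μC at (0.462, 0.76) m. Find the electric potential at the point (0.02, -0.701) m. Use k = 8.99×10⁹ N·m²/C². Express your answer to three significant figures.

The total potential is the scalar sum of each charge's contribution, V = Σ kqᵢ/rᵢ.
Distances from the field point to each charge: r₁ = 1.96 m, r₂ = 1.53 m.
V = k[(7.22×10⁻⁶)/(1.96) + (4.41×10⁻⁶)/(1.53)] = 5.91×10⁴ V.

5.91×10⁴ V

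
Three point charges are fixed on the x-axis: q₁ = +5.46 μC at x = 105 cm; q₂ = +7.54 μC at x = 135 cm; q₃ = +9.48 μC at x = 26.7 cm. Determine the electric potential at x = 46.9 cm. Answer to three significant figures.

5.83×10⁵ V

The total potential is the scalar sum of each charge's contribution, V = Σ kqᵢ/rᵢ.
Distances from the field point to each charge: r₁ = 0.581 m, r₂ = 0.881 m, r₃ = 0.202 m.
V = k[(5.46×10⁻⁶)/(0.581) + (7.54×10⁻⁶)/(0.881) + (9.48×10⁻⁶)/(0.202)] = 5.83×10⁵ V.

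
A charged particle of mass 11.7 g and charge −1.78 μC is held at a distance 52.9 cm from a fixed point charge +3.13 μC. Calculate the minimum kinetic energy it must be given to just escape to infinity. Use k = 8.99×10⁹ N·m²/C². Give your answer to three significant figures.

To just escape, total mechanical energy must reach zero at infinity: ½mv²_min + U = 0, so ½mv²_min = −U = |kQq|/r.
|U| = |kQq|/r = (8.99×10⁹ N·m²/C²)(3.13×10⁻⁶)(1.78×10⁻⁶)/(0.529) = 0.0947 J.

0.0947 J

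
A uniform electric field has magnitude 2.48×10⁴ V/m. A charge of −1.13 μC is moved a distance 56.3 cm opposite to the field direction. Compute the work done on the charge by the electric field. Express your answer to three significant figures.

0.0158 J

The potential change for a displacement 56.3 cm opposite to the field direction is ΔV = +Ed = 1.40×10⁴ V.
W_field = −qΔV = 0.0158 J.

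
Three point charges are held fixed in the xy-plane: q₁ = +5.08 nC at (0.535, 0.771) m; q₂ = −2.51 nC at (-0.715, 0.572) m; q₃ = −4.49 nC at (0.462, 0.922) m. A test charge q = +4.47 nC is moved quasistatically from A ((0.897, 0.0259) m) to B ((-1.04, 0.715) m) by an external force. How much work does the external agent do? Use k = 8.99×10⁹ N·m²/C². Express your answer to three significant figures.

For quasistatic motion the external work equals the change in potential energy: W_ext = qΔV = q(V_B − V_A).
At A: distances to the source charges are 0.828 m, 1.70 m, 0.996 m; V_A = Σ kqᵢ/rᵢ = 1.35 V.
At B: distances to the source charges are 1.58 m, 0.355 m, 1.52 m; V_B = Σ kqᵢ/rᵢ = -61.2 V.
ΔV = V_B − V_A = -62.5 V.
W_ext = qΔV = (4.47×10⁻⁹ C)(-62.5 V) = -2.80×10⁻⁷ J.

-2.80×10⁻⁷ J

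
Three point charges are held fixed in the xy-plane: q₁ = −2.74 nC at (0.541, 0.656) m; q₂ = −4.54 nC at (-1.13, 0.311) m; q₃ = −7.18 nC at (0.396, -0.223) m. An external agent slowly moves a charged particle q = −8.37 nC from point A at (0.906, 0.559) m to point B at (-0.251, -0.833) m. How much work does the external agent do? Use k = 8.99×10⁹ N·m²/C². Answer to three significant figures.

-3.25×10⁻⁷ J

For quasistatic motion the external work equals the change in potential energy: W_ext = qΔV = q(V_B − V_A).
At A: distances to the source charges are 0.378 m, 2.05 m, 0.934 m; V_A = Σ kqᵢ/rᵢ = -154 V.
At B: distances to the source charges are 1.69 m, 1.44 m, 0.889 m; V_B = Σ kqᵢ/rᵢ = -115 V.
ΔV = V_B − V_A = 38.8 V.
W_ext = qΔV = (-8.37×10⁻⁹ C)(38.8 V) = -3.25×10⁻⁷ J.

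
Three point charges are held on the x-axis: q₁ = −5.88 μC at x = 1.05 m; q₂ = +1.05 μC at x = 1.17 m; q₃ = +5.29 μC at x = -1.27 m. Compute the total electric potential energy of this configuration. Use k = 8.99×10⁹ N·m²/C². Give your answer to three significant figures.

-0.563 J

The work to assemble the configuration equals its total potential energy, U = Σ kqᵢqⱼ/rᵢⱼ over all pairs.
Pair separations: r₁₂ = 0.120 m, r₁₃ = 2.32 m, r₂₃ = 2.44 m.
U = (-0.463) + (-0.121) + (0.0205) = -0.563 J.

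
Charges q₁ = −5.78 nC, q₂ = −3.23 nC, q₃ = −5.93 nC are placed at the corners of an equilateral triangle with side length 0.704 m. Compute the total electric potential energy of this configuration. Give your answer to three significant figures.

9.21×10⁻⁷ J

The work to assemble the configuration equals its total potential energy, U = Σ kqᵢqⱼ/rᵢⱼ over all pairs.
All three pair separations equal the side length, 0.704 m.
U = (2.38×10⁻⁷) + (4.38×10⁻⁷) + (2.45×10⁻⁷) = 9.21×10⁻⁷ J.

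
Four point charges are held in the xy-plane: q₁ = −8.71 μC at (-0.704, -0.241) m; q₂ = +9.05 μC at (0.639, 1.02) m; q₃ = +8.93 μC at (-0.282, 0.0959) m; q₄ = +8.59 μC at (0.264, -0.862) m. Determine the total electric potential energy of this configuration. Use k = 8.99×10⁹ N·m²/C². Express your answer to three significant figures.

-0.718 J

The assembly work is the sum of pairwise potential energies, U = Σ_{i<j} kqᵢqⱼ/rᵢⱼ.
Pair separations: r₁₂ = 1.84 m, r₁₃ = 0.540 m, r₁₄ = 1.15 m, r₂₃ = 1.30 m, r₂₄ = 1.92 m, r₃₄ = 1.10 m.
Summing all 6 pair terms gives U = -0.718 J.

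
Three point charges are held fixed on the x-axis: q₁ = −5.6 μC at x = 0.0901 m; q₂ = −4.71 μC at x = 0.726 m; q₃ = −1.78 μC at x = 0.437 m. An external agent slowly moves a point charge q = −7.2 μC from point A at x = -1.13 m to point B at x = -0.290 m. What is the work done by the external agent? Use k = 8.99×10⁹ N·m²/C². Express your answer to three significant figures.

For quasistatic motion the external work equals the change in potential energy: W_ext = qΔV = q(V_B − V_A).
At A: distances to the source charges are 1.22 m, 1.86 m, 1.57 m; V_A = Σ kqᵢ/rᵢ = -7.43×10⁴ V.
At B: distances to the source charges are 0.380 m, 1.02 m, 0.727 m; V_B = Σ kqᵢ/rᵢ = -1.96×10⁵ V.
ΔV = V_B − V_A = -1.22×10⁵ V.
W_ext = qΔV = (-7.20×10⁻⁶ C)(-1.22×10⁵ V) = 0.877 J.

0.877 J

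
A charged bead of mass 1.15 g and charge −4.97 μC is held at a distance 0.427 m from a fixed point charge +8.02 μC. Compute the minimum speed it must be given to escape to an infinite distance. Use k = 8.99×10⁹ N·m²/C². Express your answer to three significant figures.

To just escape, total mechanical energy must reach zero at infinity: ½mv²_min + U = 0, so ½mv²_min = −U = |kQq|/r.
|U| = |kQq|/r = (8.99×10⁹ N·m²/C²)(8.02×10⁻⁶)(4.97×10⁻⁶)/(0.427) = 0.839 J.
v_min = √(2|U|/m) = √(2·0.839/1.15×10⁻³) = 38.2 m/s.

38.2 m/s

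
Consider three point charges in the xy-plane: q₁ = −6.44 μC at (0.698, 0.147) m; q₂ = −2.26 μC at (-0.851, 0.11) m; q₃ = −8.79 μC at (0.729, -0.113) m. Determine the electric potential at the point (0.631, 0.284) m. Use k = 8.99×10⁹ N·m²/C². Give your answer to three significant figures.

The total potential is the scalar sum of each charge's contribution, V = Σ kqᵢ/rᵢ.
Distances from the field point to each charge: r₁ = 0.153 m, r₂ = 1.49 m, r₃ = 0.409 m.
V = k[(-6.44×10⁻⁶)/(0.153) + (-2.26×10⁻⁶)/(1.49) + (-8.79×10⁻⁶)/(0.409)] = -5.86×10⁵ V.

-5.86×10⁵ V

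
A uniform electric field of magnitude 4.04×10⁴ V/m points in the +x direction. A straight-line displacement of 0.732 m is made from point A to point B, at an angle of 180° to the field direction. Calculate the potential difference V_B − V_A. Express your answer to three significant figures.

Only the component of displacement along E changes the potential: ΔV = −E·d·cosθ.
ΔV = −(4.04×10⁴ V/m)(0.732 m)cos180° = 2.96×10⁴ V.

2.96×10⁴ V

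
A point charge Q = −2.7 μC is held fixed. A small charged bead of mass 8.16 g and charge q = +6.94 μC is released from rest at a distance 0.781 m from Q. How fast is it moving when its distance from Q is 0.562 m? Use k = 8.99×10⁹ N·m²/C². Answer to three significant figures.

4.54 m/s

Only the electrostatic force acts, so mechanical energy is conserved: ½mv² = U₁ − U₂ = kQq(1/r₁ − 1/r₂).
U₁ − U₂ = (8.99×10⁹ N·m²/C²)(-2.70×10⁻⁶ C)(6.94×10⁻⁶ C)(1/0.781 − 1/0.562) = 0.0841 J.
v = √(2·0.0841/8.16×10⁻³) = 4.54 m/s.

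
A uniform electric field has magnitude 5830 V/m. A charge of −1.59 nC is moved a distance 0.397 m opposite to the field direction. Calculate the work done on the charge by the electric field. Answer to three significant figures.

3.68×10⁻⁶ J

The potential change for a displacement 0.397 m opposite to the field direction is ΔV = +Ed = 2310 V.
W_field = −qΔV = 3.68×10⁻⁶ J.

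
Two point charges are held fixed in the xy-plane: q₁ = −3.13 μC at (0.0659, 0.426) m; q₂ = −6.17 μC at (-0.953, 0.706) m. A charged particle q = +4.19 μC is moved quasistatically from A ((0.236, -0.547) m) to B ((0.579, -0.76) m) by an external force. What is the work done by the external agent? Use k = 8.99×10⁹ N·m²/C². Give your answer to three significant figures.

For quasistatic motion the external work equals the change in potential energy: W_ext = qΔV = q(V_B − V_A).
At A: distances to the source charges are 0.988 m, 1.73 m; V_A = Σ kqᵢ/rᵢ = -6.06×10⁴ V.
At B: distances to the source charges are 1.29 m, 2.12 m; V_B = Σ kqᵢ/rᵢ = -4.79×10⁴ V.
ΔV = V_B − V_A = 1.27×10⁴ V.
W_ext = qΔV = (4.19×10⁻⁶ C)(1.27×10⁴ V) = 0.0531 J.

0.0531 J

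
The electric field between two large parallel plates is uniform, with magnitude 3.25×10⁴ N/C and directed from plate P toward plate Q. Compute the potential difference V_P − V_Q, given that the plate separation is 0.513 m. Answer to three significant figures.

1.67×10⁴ V

In a uniform field, potential decreases in the direction of E: ΔV = −E·d for a displacement d parallel to E.
Going from Q to P is a displacement of 0.513 m opposite to the field, so V_P − V_Q = +Ed = 1.67×10⁴ V.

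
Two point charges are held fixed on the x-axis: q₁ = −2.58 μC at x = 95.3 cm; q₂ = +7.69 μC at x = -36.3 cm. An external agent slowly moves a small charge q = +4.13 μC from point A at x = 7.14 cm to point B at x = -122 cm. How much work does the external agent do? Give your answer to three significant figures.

For quasistatic motion the external work equals the change in potential energy: W_ext = qΔV = q(V_B − V_A).
At A: distances to the source charges are 0.882 m, 0.434 m; V_A = Σ kqᵢ/rᵢ = 1.33×10⁵ V.
At B: distances to the source charges are 2.17 m, 0.857 m; V_B = Σ kqᵢ/rᵢ = 7.00×10⁴ V.
ΔV = V_B − V_A = -6.28×10⁴ V.
W_ext = qΔV = (4.13×10⁻⁶ C)(-6.28×10⁴ V) = -0.260 J.

-0.260 J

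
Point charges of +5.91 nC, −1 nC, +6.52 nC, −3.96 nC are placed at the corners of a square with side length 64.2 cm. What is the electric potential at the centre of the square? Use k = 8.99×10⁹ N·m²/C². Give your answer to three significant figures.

148 V

The total potential is the scalar sum of each charge's contribution, V = Σ kqᵢ/rᵢ.
The distance from each corner to the centre is a√2/2 = 0.454 m.
V = k[(5.91×10⁻⁹)/(0.454) + (-1.00×10⁻⁹)/(0.454) + (6.52×10⁻⁹)/(0.454) + (-3.96×10⁻⁹)/(0.454)] = 148 V.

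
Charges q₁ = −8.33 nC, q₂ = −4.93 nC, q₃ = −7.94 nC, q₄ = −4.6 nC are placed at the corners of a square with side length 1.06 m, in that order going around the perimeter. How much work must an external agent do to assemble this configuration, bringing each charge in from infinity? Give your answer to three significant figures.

1.85×10⁻⁶ J

The work to assemble the configuration equals its total potential energy, U = Σ kqᵢqⱼ/rᵢⱼ over all pairs.
The four side pairs have separation 1.06 m and the two diagonal pairs 1.50 m.
Summing all 6 pair terms gives U = 1.85×10⁻⁶ J.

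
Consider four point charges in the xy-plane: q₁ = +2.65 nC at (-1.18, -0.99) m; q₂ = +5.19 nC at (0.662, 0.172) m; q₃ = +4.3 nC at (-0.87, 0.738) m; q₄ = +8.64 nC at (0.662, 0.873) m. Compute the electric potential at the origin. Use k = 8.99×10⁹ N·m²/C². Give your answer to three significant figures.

Electric potential is a scalar, so the contributions from each charge add algebraically: V = Σ kqᵢ/rᵢ.
Distances from the field point to each charge: r₁ = 1.54 m, r₂ = 0.684 m, r₃ = 1.14 m, r₄ = 1.10 m.
V = k[(2.65×10⁻⁹)/(1.54) + (5.19×10⁻⁹)/(0.684) + (4.30×10⁻⁹)/(1.14) + (8.64×10⁻⁹)/(1.10)] = 188 V.

188 V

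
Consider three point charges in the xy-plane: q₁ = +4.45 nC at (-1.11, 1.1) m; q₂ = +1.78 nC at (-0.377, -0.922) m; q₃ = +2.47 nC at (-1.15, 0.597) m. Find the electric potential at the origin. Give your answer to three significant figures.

58.8 V

The total potential is the scalar sum of each charge's contribution, V = Σ kqᵢ/rᵢ.
Distances from the field point to each charge: r₁ = 1.56 m, r₂ = 0.996 m, r₃ = 1.30 m.
V = k[(4.45×10⁻⁹)/(1.56) + (1.78×10⁻⁹)/(0.996) + (2.47×10⁻⁹)/(1.30)] = 58.8 V.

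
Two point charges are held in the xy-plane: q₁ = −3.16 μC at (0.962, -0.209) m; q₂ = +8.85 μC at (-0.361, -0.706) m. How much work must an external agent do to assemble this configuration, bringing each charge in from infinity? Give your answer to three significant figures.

-0.178 J

The assembly work is the sum of pairwise potential energies, U = Σ_{i<j} kqᵢqⱼ/rᵢⱼ.
Pair separations: r₁₂ = 1.41 m.
U = (-0.178) = -0.178 J.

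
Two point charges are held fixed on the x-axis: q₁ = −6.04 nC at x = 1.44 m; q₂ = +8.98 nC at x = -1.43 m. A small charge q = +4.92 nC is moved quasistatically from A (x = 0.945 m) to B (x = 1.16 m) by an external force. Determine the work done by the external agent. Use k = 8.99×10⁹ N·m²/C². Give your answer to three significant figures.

-4.28×10⁻⁷ J

For quasistatic motion the external work equals the change in potential energy: W_ext = qΔV = q(V_B − V_A).
At A: distances to the source charges are 0.495 m, 2.38 m; V_A = Σ kqᵢ/rᵢ = -75.7 V.
At B: distances to the source charges are 0.280 m, 2.59 m; V_B = Σ kqᵢ/rᵢ = -163 V.
ΔV = V_B − V_A = -87.1 V.
W_ext = qΔV = (4.92×10⁻⁹ C)(-87.1 V) = -4.28×10⁻⁷ J.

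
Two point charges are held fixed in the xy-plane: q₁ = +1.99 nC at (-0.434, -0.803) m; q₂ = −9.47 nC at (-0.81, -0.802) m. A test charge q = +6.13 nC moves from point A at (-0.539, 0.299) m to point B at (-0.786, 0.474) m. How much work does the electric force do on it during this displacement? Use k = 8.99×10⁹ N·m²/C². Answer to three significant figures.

-3.51×10⁻⁸ J

The work done by the electric force is W_field = −ΔU = −q(V_B − V_A) = q(V_A − V_B).
At A: distances to the source charges are 1.11 m, 1.13 m; V_A = Σ kqᵢ/rᵢ = -58.9 V.
At B: distances to the source charges are 1.32 m, 1.28 m; V_B = Σ kqᵢ/rᵢ = -53.2 V.
ΔV = V_B − V_A = 5.72 V.
W_field = −qΔV = −(6.13×10⁻⁹ C)(5.72 V) = -3.51×10⁻⁸ J.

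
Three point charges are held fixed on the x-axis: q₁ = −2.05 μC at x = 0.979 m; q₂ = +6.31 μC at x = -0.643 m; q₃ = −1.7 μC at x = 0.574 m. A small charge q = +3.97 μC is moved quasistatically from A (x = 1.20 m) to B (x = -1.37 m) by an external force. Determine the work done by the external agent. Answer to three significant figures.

For quasistatic motion the external work equals the change in potential energy: W_ext = qΔV = q(V_B − V_A).
At A: distances to the source charges are 0.221 m, 1.84 m, 0.626 m; V_A = Σ kqᵢ/rᵢ = -7.70×10⁴ V.
At B: distances to the source charges are 2.35 m, 0.727 m, 1.94 m; V_B = Σ kqᵢ/rᵢ = 6.23×10⁴ V.
ΔV = V_B − V_A = 1.39×10⁵ V.
W_ext = qΔV = (3.97×10⁻⁶ C)(1.39×10⁵ V) = 0.553 J.

0.553 J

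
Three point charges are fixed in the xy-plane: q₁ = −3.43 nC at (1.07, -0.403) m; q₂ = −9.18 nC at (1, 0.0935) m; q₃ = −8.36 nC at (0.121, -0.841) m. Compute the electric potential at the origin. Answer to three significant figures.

Electric potential is a scalar, so the contributions from each charge add algebraically: V = Σ kqᵢ/rᵢ.
Distances from the field point to each charge: r₁ = 1.14 m, r₂ = 1.00 m, r₃ = 0.850 m.
V = k[(-3.43×10⁻⁹)/(1.14) + (-9.18×10⁻⁹)/(1.00) + (-8.36×10⁻⁹)/(0.850)] = -198 V.

-198 V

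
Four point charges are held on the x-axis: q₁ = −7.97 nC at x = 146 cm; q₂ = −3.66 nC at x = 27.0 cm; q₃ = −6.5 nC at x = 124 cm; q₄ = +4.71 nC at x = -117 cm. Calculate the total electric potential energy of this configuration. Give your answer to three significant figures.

The assembly work is the sum of pairwise potential energies, U = Σ_{i<j} kqᵢqⱼ/rᵢⱼ.
Pair separations: r₁₂ = 1.19 m, r₁₃ = 0.220 m, r₁₄ = 2.63 m, r₂₃ = 0.970 m, r₂₄ = 1.44 m, r₃₄ = 2.41 m.
Summing all 6 pair terms gives U = 2.21×10⁻⁶ J.

2.21×10⁻⁶ J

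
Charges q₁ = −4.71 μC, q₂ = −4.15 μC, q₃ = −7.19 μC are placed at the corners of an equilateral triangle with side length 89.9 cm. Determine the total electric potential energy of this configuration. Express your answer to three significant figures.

The assembly work is the sum of pairwise potential energies, U = Σ_{i<j} kqᵢqⱼ/rᵢⱼ.
All three pair separations equal the side length, 0.899 m.
U = (0.195) + (0.339) + (0.298) = 0.832 J.

0.832 J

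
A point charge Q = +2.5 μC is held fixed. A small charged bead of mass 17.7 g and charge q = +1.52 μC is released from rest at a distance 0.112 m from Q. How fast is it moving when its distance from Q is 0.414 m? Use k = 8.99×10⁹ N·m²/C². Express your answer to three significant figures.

Only the electrostatic force acts, so mechanical energy is conserved: ½mv² = U₁ − U₂ = kQq(1/r₁ − 1/r₂).
U₁ − U₂ = (8.99×10⁹ N·m²/C²)(2.50×10⁻⁶ C)(1.52×10⁻⁶ C)(1/0.112 − 1/0.414) = 0.223 J.
v = √(2·0.223/0.0177) = 5.01 m/s.

5.01 m/s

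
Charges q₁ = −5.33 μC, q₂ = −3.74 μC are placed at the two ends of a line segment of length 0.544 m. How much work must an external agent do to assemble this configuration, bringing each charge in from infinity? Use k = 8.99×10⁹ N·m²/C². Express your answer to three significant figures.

0.329 J

The work to assemble the configuration equals its total potential energy, U = Σ kqᵢqⱼ/rᵢⱼ over all pairs.
The separation is r = 0.544 m.
U = (0.329) = 0.329 J.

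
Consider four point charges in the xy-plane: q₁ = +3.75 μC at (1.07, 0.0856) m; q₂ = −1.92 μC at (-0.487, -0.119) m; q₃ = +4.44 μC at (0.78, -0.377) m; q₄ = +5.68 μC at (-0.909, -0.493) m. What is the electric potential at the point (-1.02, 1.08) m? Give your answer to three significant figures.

5.10×10⁴ V

The total potential is the scalar sum of each charge's contribution, V = Σ kqᵢ/rᵢ.
Distances from the field point to each charge: r₁ = 2.31 m, r₂ = 1.31 m, r₃ = 2.32 m, r₄ = 1.58 m.
V = k[(3.75×10⁻⁶)/(2.31) + (-1.92×10⁻⁶)/(1.31) + (4.44×10⁻⁶)/(2.32) + (5.68×10⁻⁶)/(1.58)] = 5.10×10⁴ V.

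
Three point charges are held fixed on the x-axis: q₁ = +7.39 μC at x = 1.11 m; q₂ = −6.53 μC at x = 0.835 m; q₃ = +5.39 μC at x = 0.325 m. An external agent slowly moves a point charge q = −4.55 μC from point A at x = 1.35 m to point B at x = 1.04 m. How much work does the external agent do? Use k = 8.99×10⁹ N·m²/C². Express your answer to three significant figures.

-2.37 J

For quasistatic motion the external work equals the change in potential energy: W_ext = qΔV = q(V_B − V_A).
At A: distances to the source charges are 0.240 m, 0.515 m, 1.03 m; V_A = Σ kqᵢ/rᵢ = 2.10×10⁵ V.
At B: distances to the source charges are 0.0700 m, 0.205 m, 0.715 m; V_B = Σ kqᵢ/rᵢ = 7.30×10⁵ V.
ΔV = V_B − V_A = 5.20×10⁵ V.
W_ext = qΔV = (-4.55×10⁻⁶ C)(5.20×10⁵ V) = -2.37 J.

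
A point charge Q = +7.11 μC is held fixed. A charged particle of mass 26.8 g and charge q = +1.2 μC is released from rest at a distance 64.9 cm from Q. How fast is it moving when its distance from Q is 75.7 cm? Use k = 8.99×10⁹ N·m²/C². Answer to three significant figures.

1.12 m/s

Only the electrostatic force acts, so mechanical energy is conserved: ½mv² = U₁ − U₂ = kQq(1/r₁ − 1/r₂).
U₁ − U₂ = (8.99×10⁹ N·m²/C²)(7.11×10⁻⁶ C)(1.20×10⁻⁶ C)(1/0.649 − 1/0.757) = 0.0169 J.
v = √(2·0.0169/0.0268) = 1.12 m/s.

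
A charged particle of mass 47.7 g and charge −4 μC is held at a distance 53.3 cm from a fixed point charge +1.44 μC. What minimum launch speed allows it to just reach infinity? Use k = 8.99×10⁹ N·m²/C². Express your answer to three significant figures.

2.02 m/s

To just escape, total mechanical energy must reach zero at infinity: ½mv²_min + U = 0, so ½mv²_min = −U = |kQq|/r.
|U| = |kQq|/r = (8.99×10⁹ N·m²/C²)(1.44×10⁻⁶)(4.00×10⁻⁶)/(0.533) = 0.0972 J.
v_min = √(2|U|/m) = √(2·0.0972/0.0477) = 2.02 m/s.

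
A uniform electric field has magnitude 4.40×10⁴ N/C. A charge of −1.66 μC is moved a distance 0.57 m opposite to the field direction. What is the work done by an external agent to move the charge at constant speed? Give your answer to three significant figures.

The potential change for a displacement 0.57 m opposite to the field direction is ΔV = +Ed = 2.51×10⁴ V.
W_ext = qΔV = -0.0416 J.

-0.0416 J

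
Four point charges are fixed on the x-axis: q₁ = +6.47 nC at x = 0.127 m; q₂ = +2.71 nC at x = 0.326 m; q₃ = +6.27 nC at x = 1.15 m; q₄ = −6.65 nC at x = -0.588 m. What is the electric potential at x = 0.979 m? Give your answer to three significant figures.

The total potential is the scalar sum of each charge's contribution, V = Σ kqᵢ/rᵢ.
Distances from the field point to each charge: r₁ = 0.852 m, r₂ = 0.653 m, r₃ = 0.171 m, r₄ = 1.57 m.
V = k[(6.47×10⁻⁹)/(0.852) + (2.71×10⁻⁹)/(0.653) + (6.27×10⁻⁹)/(0.171) + (-6.65×10⁻⁹)/(1.57)] = 397 V.

397 V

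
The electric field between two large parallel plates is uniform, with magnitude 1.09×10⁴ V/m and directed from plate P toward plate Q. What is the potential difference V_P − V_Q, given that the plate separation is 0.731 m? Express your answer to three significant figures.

In a uniform field, potential decreases in the direction of E: ΔV = −E·d for a displacement d parallel to E.
Going from Q to P is a displacement of 0.731 m opposite to the field, so V_P − V_Q = +Ed = 7970 V.

7970 V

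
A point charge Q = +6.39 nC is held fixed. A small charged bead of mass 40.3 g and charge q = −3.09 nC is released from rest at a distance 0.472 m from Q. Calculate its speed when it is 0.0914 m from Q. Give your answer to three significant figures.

8.82×10⁻³ m/s

Only the electrostatic force acts, so mechanical energy is conserved: ½mv² = U₁ − U₂ = kQq(1/r₁ − 1/r₂).
U₁ − U₂ = (8.99×10⁹ N·m²/C²)(6.39×10⁻⁹ C)(-3.09×10⁻⁹ C)(1/0.472 − 1/0.0914) = 1.57×10⁻⁶ J.
v = √(2·1.57×10⁻⁶/0.0403) = 8.82×10⁻³ m/s.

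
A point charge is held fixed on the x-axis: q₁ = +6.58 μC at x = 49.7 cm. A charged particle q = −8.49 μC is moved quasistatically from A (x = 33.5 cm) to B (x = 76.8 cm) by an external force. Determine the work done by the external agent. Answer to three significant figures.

For quasistatic motion the external work equals the change in potential energy: W_ext = qΔV = q(V_B − V_A).
At A: distance to the source charge is 0.162 m; V_A = kq₁/r = 3.65×10⁵ V.
At B: distance to the source charge is 0.271 m; V_B = kq₁/r = 2.18×10⁵ V.
ΔV = V_B − V_A = -1.47×10⁵ V.
W_ext = qΔV = (-8.49×10⁻⁶ C)(-1.47×10⁵ V) = 1.25 J.

1.25 J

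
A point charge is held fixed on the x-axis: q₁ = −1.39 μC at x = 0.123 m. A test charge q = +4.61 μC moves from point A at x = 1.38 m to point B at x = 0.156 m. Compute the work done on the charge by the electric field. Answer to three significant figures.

The work done by the electric force is W_field = −ΔU = −q(V_B − V_A) = q(V_A − V_B).
At A: distance to the source charge is 1.26 m; V_A = kq₁/r = -9940 V.
At B: distance to the source charge is 0.0330 m; V_B = kq₁/r = -3.79×10⁵ V.
ΔV = V_B − V_A = -3.69×10⁵ V.
W_field = −qΔV = −(4.61×10⁻⁶ C)(-3.69×10⁵ V) = 1.70 J.

1.70 J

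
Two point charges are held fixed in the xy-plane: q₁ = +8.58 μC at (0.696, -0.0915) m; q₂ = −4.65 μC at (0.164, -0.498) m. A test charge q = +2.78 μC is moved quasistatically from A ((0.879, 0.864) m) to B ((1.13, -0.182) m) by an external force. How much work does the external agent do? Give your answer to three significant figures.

0.224 J

For quasistatic motion the external work equals the change in potential energy: W_ext = qΔV = q(V_B − V_A).
At A: distances to the source charges are 0.973 m, 1.54 m; V_A = Σ kqᵢ/rᵢ = 5.21×10⁴ V.
At B: distances to the source charges are 0.443 m, 1.02 m; V_B = Σ kqᵢ/rᵢ = 1.33×10⁵ V.
ΔV = V_B − V_A = 8.07×10⁴ V.
W_ext = qΔV = (2.78×10⁻⁶ C)(8.07×10⁴ V) = 0.224 J.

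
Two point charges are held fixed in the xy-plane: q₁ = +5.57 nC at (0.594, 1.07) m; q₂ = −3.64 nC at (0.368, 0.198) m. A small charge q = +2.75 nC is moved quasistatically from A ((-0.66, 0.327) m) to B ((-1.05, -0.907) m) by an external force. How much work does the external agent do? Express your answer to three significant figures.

-4.12×10⁻⁹ J

For quasistatic motion the external work equals the change in potential energy: W_ext = qΔV = q(V_B − V_A).
At A: distances to the source charges are 1.46 m, 1.04 m; V_A = Σ kqᵢ/rᵢ = 2.77 V.
At B: distances to the source charges are 2.57 m, 1.80 m; V_B = Σ kqᵢ/rᵢ = 1.27 V.
ΔV = V_B − V_A = -1.50 V.
W_ext = qΔV = (2.75×10⁻⁹ C)(-1.50 V) = -4.12×10⁻⁹ J.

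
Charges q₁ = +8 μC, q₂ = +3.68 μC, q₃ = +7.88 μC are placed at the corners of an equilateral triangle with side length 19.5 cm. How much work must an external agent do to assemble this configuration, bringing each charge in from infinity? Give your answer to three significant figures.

5.60 J

The work to assemble the configuration equals its total potential energy, U = Σ kqᵢqⱼ/rᵢⱼ over all pairs.
All three pair separations equal the side length, 0.195 m.
U = (1.36) + (2.91) + (1.34) = 5.60 J.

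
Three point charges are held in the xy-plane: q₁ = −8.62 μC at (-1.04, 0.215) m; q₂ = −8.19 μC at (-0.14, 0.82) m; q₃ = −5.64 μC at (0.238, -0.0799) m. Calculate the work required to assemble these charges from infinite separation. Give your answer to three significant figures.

The assembly work is the sum of pairwise potential energies, U = Σ_{i<j} kqᵢqⱼ/rᵢⱼ.
Pair separations: r₁₂ = 1.08 m, r₁₃ = 1.31 m, r₂₃ = 0.976 m.
U = (0.585) + (0.333) + (0.425) = 1.34 J.

1.34 J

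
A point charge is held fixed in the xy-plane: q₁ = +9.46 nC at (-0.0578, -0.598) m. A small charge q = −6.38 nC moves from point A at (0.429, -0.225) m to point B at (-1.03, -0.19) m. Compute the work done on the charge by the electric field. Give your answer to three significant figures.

-3.70×10⁻⁷ J

The work done by the electric force is W_field = −ΔU = −q(V_B − V_A) = q(V_A − V_B).
At A: distance to the source charge is 0.613 m; V_A = kq₁/r = 139 V.
At B: distance to the source charge is 1.05 m; V_B = kq₁/r = 80.7 V.
ΔV = V_B − V_A = -58.0 V.
W_field = −qΔV = −(-6.38×10⁻⁹ C)(-58.0 V) = -3.70×10⁻⁷ J.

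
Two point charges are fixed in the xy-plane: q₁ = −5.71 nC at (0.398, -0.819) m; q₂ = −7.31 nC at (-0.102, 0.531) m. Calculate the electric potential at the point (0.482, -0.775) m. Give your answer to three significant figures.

Electric potential is a scalar, so the contributions from each charge add algebraically: V = Σ kqᵢ/rᵢ.
Distances from the field point to each charge: r₁ = 0.0948 m, r₂ = 1.43 m.
V = k[(-5.71×10⁻⁹)/(0.0948) + (-7.31×10⁻⁹)/(1.43)] = -587 V.

-587 V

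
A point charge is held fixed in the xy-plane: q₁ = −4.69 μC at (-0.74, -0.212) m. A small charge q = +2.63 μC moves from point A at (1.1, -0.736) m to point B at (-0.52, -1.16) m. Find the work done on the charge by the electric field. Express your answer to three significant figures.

0.0560 J

The work done by the electric force is W_field = −ΔU = −q(V_B − V_A) = q(V_A − V_B).
At A: distance to the source charge is 1.91 m; V_A = kq₁/r = -2.20×10⁴ V.
At B: distance to the source charge is 0.973 m; V_B = kq₁/r = -4.33×10⁴ V.
ΔV = V_B − V_A = -2.13×10⁴ V.
W_field = −qΔV = −(2.63×10⁻⁶ C)(-2.13×10⁴ V) = 0.0560 J.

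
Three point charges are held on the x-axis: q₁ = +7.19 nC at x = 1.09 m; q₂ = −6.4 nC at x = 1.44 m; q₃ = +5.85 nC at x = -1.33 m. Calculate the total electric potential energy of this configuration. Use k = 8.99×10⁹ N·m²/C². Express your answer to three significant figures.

-1.15×10⁻⁶ J

The assembly work is the sum of pairwise potential energies, U = Σ_{i<j} kqᵢqⱼ/rᵢⱼ.
Pair separations: r₁₂ = 0.350 m, r₁₃ = 2.42 m, r₂₃ = 2.77 m.
U = (-1.18×10⁻⁶) + (1.56×10⁻⁷) + (-1.22×10⁻⁷) = -1.15×10⁻⁶ J.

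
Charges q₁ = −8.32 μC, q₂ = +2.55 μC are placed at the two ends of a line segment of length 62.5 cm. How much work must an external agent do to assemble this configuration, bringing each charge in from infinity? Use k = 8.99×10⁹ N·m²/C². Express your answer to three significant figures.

-0.305 J

The assembly work is the sum of pairwise potential energies, U = Σ_{i<j} kqᵢqⱼ/rᵢⱼ.
The separation is r = 0.625 m.
U = (-0.305) = -0.305 J.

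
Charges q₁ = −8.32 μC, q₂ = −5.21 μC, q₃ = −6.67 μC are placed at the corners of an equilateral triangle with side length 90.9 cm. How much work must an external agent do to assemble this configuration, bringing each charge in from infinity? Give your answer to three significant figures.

The work to assemble the configuration equals its total potential energy, U = Σ kqᵢqⱼ/rᵢⱼ over all pairs.
All three pair separations equal the side length, 0.909 m.
U = (0.429) + (0.549) + (0.344) = 1.32 J.

1.32 J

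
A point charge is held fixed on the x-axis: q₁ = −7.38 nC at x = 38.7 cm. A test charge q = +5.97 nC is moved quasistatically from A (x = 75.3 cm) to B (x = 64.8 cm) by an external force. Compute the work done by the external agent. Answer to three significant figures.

-4.35×10⁻⁷ J

For quasistatic motion the external work equals the change in potential energy: W_ext = qΔV = q(V_B − V_A).
At A: distance to the source charge is 0.366 m; V_A = kq₁/r = -181 V.
At B: distance to the source charge is 0.261 m; V_B = kq₁/r = -254 V.
ΔV = V_B − V_A = -72.9 V.
W_ext = qΔV = (5.97×10⁻⁹ C)(-72.9 V) = -4.35×10⁻⁷ J.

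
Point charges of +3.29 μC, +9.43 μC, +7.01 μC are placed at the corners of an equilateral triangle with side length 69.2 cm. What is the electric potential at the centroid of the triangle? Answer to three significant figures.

Electric potential is a scalar, so the contributions from each charge add algebraically: V = Σ kqᵢ/rᵢ.
The distance from each vertex to the centroid is a/√3 = 0.400 m.
V = k[(3.29×10⁻⁶)/(0.400) + (9.43×10⁻⁶)/(0.400) + (7.01×10⁻⁶)/(0.400)] = 4.44×10⁵ V.

4.44×10⁵ V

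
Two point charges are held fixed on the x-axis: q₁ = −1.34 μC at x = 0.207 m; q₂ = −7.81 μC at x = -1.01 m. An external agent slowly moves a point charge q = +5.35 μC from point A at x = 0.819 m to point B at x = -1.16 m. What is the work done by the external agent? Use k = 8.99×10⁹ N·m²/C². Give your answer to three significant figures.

For quasistatic motion the external work equals the change in potential energy: W_ext = qΔV = q(V_B − V_A).
At A: distances to the source charges are 0.612 m, 1.83 m; V_A = Σ kqᵢ/rᵢ = -5.81×10⁴ V.
At B: distances to the source charges are 1.37 m, 0.150 m; V_B = Σ kqᵢ/rᵢ = -4.77×10⁵ V.
ΔV = V_B − V_A = -4.19×10⁵ V.
W_ext = qΔV = (5.35×10⁻⁶ C)(-4.19×10⁵ V) = -2.24 J.

-2.24 J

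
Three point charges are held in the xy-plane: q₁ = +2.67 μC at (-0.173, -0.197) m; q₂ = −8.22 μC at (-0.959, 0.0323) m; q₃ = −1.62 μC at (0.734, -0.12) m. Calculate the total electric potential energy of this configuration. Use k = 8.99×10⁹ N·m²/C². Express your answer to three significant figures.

-0.213 J

The work to assemble the configuration equals its total potential energy, U = Σ kqᵢqⱼ/rᵢⱼ over all pairs.
Pair separations: r₁₂ = 0.819 m, r₁₃ = 0.910 m, r₂₃ = 1.70 m.
U = (-0.241) + (-0.0427) + (0.0704) = -0.213 J.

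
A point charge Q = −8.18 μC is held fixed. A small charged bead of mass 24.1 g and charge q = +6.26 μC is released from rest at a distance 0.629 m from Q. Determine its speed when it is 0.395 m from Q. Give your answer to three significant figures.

6.00 m/s

Only the electrostatic force acts, so mechanical energy is conserved: ½mv² = U₁ − U₂ = kQq(1/r₁ − 1/r₂).
U₁ − U₂ = (8.99×10⁹ N·m²/C²)(-8.18×10⁻⁶ C)(6.26×10⁻⁶ C)(1/0.629 − 1/0.395) = 0.434 J.
v = √(2·0.434/0.0241) = 6.00 m/s.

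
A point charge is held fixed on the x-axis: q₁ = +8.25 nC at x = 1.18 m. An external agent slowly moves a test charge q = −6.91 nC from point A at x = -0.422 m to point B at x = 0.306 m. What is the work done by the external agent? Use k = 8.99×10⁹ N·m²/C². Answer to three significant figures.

For quasistatic motion the external work equals the change in potential energy: W_ext = qΔV = q(V_B − V_A).
At A: distance to the source charge is 1.60 m; V_A = kq₁/r = 46.3 V.
At B: distance to the source charge is 0.874 m; V_B = kq₁/r = 84.9 V.
ΔV = V_B − V_A = 38.6 V.
W_ext = qΔV = (-6.91×10⁻⁹ C)(38.6 V) = -2.66×10⁻⁷ J.

-2.66×10⁻⁷ J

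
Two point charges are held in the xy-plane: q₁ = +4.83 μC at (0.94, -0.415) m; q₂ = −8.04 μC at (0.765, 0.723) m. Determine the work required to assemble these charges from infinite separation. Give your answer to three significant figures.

The assembly work is the sum of pairwise potential energies, U = Σ_{i<j} kqᵢqⱼ/rᵢⱼ.
Pair separations: r₁₂ = 1.15 m.
U = (-0.303) = -0.303 J.

-0.303 J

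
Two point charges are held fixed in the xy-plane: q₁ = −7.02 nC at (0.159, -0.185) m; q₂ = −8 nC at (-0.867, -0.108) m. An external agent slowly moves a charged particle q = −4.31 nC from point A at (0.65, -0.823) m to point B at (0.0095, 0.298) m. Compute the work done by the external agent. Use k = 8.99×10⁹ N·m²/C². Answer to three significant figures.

3.36×10⁻⁷ J

For quasistatic motion the external work equals the change in potential energy: W_ext = qΔV = q(V_B − V_A).
At A: distances to the source charges are 0.805 m, 1.68 m; V_A = Σ kqᵢ/rᵢ = -121 V.
At B: distances to the source charges are 0.506 m, 0.966 m; V_B = Σ kqᵢ/rᵢ = -199 V.
ΔV = V_B − V_A = -78.0 V.
W_ext = qΔV = (-4.31×10⁻⁹ C)(-78.0 V) = 3.36×10⁻⁷ J.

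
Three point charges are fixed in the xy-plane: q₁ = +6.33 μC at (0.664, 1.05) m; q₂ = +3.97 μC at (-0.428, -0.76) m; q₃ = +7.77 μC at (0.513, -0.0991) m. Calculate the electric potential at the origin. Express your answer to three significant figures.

The total potential is the scalar sum of each charge's contribution, V = Σ kqᵢ/rᵢ.
Distances from the field point to each charge: r₁ = 1.24 m, r₂ = 0.872 m, r₃ = 0.522 m.
V = k[(6.33×10⁻⁶)/(1.24) + (3.97×10⁻⁶)/(0.872) + (7.77×10⁻⁶)/(0.522)] = 2.20×10⁵ V.

2.20×10⁵ V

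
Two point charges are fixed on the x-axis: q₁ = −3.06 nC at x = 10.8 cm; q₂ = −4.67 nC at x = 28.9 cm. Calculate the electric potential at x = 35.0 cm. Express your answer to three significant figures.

The total potential is the scalar sum of each charge's contribution, V = Σ kqᵢ/rᵢ.
Distances from the field point to each charge: r₁ = 0.242 m, r₂ = 0.0610 m.
V = k[(-3.06×10⁻⁹)/(0.242) + (-4.67×10⁻⁹)/(0.0610)] = -802 V.

-802 V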